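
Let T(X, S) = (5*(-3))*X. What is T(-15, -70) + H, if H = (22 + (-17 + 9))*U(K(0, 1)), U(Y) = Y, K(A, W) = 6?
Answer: 309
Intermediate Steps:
H = 84 (H = (22 + (-17 + 9))*6 = (22 - 8)*6 = 14*6 = 84)
T(X, S) = -15*X
T(-15, -70) + H = -15*(-15) + 84 = 225 + 84 = 309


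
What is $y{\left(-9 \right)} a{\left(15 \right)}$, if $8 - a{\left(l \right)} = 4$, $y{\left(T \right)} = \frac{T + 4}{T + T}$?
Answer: $\frac{10}{9} \approx 1.1111$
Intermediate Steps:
$y{\left(T \right)} = \frac{4 + T}{2 T}$
$a{\left(l \right)} = 4$ ($a{\left(l \right)} = 8 - 4 = 4$)
$y{\left(-9 \right)} a{\left(15 \right)} = \frac{4 - 9}{2 \left(-9\right)} 4 = \frac{1}{2} \left(- \frac{1}{9}\right) \left(-5\right) 4 = \frac{5}{18} \cdot 4 = \frac{10}{9}$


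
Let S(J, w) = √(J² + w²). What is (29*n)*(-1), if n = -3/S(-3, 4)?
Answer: 87/5 ≈ 17.400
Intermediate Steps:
n = -⅗ (n = -3/√((-3)² + 4²) = -3/√(9 + 16) = -3/(√25) = -3/5 = -3*⅕ = -⅗ ≈ -0.60000)
(29*n)*(-1) = (29*(-⅗))*(-1) = -87/5*(-1) = 87/5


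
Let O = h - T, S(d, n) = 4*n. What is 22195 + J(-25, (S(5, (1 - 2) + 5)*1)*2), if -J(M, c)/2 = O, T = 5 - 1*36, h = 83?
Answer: 21967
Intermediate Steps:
T = -31 (T = 5 - 36 = -31)
O = 114 (O = 83 - 1*(-31) = 83 + 31 = 114)
J(M, c) = -228 (J(M, c) = -2*114 = -228)
22195 + J(-25, (S(5, (1 - 2) + 5)*1)*2) = 22195 - 228 = 21967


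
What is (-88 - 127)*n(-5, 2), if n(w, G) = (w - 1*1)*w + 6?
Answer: -7740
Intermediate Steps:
n(w, G) = 6 + w*(-1 + w) (n(w, G) = (w - 1)*w + 6 = (-1 + w)*w + 6 = w*(-1 + w) + 6 = 6 + w*(-1 + w))
(-88 - 127)*n(-5, 2) = (-88 - 127)*(6 + (-5)² - 1*(-5)) = -215*(6 + 25 + 5) = -215*36 = -7740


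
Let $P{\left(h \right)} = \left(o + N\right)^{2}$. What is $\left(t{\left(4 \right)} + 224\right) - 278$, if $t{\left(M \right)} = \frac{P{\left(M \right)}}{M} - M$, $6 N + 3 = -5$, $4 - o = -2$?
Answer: $- \frac{473}{9} \approx -52.556$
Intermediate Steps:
$o = 6$ ($o = 4 - -2 = 4 + 2 = 6$)
$N = - \frac{4}{3}$ ($N = - \frac{1}{2} + \frac{1}{6} \left(-5\right) = - \frac{1}{2} - \frac{5}{6} = - \frac{4}{3} \approx -1.3333$)
$P{\left(h \right)} = \frac{196}{9}$ ($P{\left(h \right)} = \left(6 - \frac{4}{3}\right)^{2} = \left(\frac{14}{3}\right)^{2} = \frac{196}{9}$)
$t{\left(M \right)} = - M + \frac{196}{9 M}$ ($t{\left(M \right)} = \frac{196}{9 M} - M = - M + \frac{196}{9 M}$)
$\left(t{\left(4 \right)} + 224\right) - 278 = \left(\left(\left(-1\right) 4 + \frac{196}{9 \cdot 4}\right) + 224\right) - 278 = \left(\left(-4 + \frac{196}{9} \cdot \frac{1}{4}\right) + 224\right) - 278 = \left(\left(-4 + \frac{49}{9}\right) + 224\right) - 278 = \left(\frac{13}{9} + 224\right) - 278 = \frac{2029}{9} - 278 = - \frac{473}{9}$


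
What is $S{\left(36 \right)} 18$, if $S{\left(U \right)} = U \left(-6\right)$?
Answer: $-3888$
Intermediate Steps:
$S{\left(U \right)} = - 6 U$
$S{\left(36 \right)} 18 = \left(-6\right) 36 \cdot 18 = \left(-216\right) 18 = -3888$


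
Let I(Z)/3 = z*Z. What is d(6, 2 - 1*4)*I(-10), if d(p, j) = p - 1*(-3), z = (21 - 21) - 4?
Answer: 1080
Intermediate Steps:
z = -4 (z = 0 - 4 = -4)
I(Z) = -12*Z (I(Z) = 3*(-4*Z) = -12*Z)
d(p, j) = 3 + p (d(p, j) = p + 3 = 3 + p)
d(6, 2 - 1*4)*I(-10) = (3 + 6)*(-12*(-10)) = 9*120 = 1080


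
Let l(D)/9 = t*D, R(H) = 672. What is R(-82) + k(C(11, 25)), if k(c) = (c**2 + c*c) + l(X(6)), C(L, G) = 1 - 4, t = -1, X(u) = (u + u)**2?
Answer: -606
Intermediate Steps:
X(u) = 4*u**2 (X(u) = (2*u)**2 = 4*u**2)
C(L, G) = -3
l(D) = -9*D (l(D) = 9*(-D) = -9*D)
k(c) = -1296 + 2*c**2 (k(c) = (c**2 + c*c) - 36*6**2 = (c**2 + c**2) - 36*36 = 2*c**2 - 9*144 = 2*c**2 - 1296 = -1296 + 2*c**2)
R(-82) + k(C(11, 25)) = 672 + (-1296 + 2*(-3)**2) = 672 + (-1296 + 2*9) = 672 + (-1296 + 18) = 672 - 1278 = -606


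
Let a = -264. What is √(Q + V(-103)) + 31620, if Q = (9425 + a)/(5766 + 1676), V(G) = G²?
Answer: 31620 + √157922678/122 ≈ 31723.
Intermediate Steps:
Q = 9161/7442 (Q = (9425 - 264)/(5766 + 1676) = 9161/7442 ≈ 1.2310)
√(Q + V(-103)) + 31620 = √(9161/7442 + (-103)²) + 31620 = √(9161/7442 + 10609) + 31620 = √(78961339/7442) + 31620 = √157922678/122 + 31620 = 31620 + √157922678/122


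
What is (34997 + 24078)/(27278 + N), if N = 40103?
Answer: 59075/67381 ≈ 0.87673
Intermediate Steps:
(34997 + 24078)/(27278 + N) = (34997 + 24078)/(27278 + 40103) = 59075/67381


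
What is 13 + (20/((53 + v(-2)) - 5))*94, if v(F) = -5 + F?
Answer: 2413/41 ≈ 58.854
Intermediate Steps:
13 + (20/((53 + v(-2)) - 5))*94 = 13 + (20/((53 + (-5 - 2)) - 5))*94 = 13 + (20/((53 - 7) - 5))*94 = 13 + (20/(46 - 5))*94 = 13 + (20/41)*94 = 13 + 1880/41 = 2413/41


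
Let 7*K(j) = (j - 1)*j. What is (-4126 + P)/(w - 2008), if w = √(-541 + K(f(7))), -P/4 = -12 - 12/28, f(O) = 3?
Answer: 57296272/28228229 + 28534*I*√26467/197597603 ≈ 2.0298 + 0.023493*I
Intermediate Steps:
P = 348/7 (P = -4*(-12 - 12/28) = -4*(-12 - 4*3/28) = -4*(-12 - 3/7) = -4*(-87/7) = 348/7 ≈ 49.714)
K(j) = j*(-1 + j)/7 (K(j) = ((j - 1)*j)/7 = ((-1 + j)*j)/7 = (j*(-1 + j))/7 = j*(-1 + j)/7)
w = I*√26467/7 (w = √(-541 + (⅐)*3*(-1 + 3)) = √(-541 + (⅐)*3*2) = √(-541 + 6/7) = √(-3781/7) = I*√26467/7 ≈ 23.241*I)
(-4126 + P)/(w - 2008) = (-4126 + 348/7)/(I*√26467/7 - 2008) = -28534/(7*(-2008 + I*√26467/7))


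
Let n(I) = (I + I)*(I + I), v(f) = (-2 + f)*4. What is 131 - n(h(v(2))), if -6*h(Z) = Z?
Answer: 131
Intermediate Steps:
v(f) = -8 + 4*f
h(Z) = -Z/6
n(I) = 4*I**2 (n(I) = (2*I)*(2*I) = 4*I**2)
131 - n(h(v(2))) = 131 - 4*(-(-8 + 4*2)/6)**2 = 131 - 4*(-(-8 + 8)/6)**2 = 131 - 4*(-1/6*0)**2 = 131 - 4*0**2 = 131 - 4*0 = 131 - 1*0 = 131 + 0 = 131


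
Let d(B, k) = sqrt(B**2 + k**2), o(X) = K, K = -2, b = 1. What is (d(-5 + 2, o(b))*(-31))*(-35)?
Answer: 1085*sqrt(13) ≈ 3912.0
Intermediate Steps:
o(X) = -2
(d(-5 + 2, o(b))*(-31))*(-35) = (sqrt((-5 + 2)**2 + (-2)**2)*(-31))*(-35) = (sqrt((-3)**2 + 4)*(-31))*(-35) = (sqrt(9 + 4)*(-31))*(-35) = (sqrt(13)*(-31))*(-35) = -31*sqrt(13)*(-35) = 1085*sqrt(13)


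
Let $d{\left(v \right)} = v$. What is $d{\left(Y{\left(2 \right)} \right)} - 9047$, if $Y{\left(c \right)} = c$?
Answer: $-9045$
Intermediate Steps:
$d{\left(Y{\left(2 \right)} \right)} - 9047 = 2 - 9047 = -9045$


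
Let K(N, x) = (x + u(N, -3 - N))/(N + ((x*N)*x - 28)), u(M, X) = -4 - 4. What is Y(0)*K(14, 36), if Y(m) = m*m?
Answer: 0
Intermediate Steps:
u(M, X) = -8
Y(m) = m²
K(N, x) = (-8 + x)/(-28 + N + N*x²) (K(N, x) = (x - 8)/(N + ((x*N)*x - 28)) = (-8 + x)/(N + ((N*x)*x - 28)) = (-8 + x)/(N + (N*x² - 28)) = (-8 + x)/(N + (-28 + N*x²)) = (-8 + x)/(-28 + N + N*x²))
Y(0)*K(14, 36) = 0²*((-8 + 36)/(-28 + 14 + 14*36²)) = 0*(28/(-28 + 14 + 14*1296)) = 0*(28/(-28 + 14 + 18144)) = 0*(28/18130) = 0*((1/18130)*28) = 0*(2/1295) = 0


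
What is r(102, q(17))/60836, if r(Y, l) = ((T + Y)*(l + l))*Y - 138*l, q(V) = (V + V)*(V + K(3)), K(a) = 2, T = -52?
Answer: 1625013/15209 ≈ 106.85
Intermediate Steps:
q(V) = 2*V*(2 + V) (q(V) = (V + V)*(V + 2) = (2*V)*(2 + V) = 2*V*(2 + V))
r(Y, l) = -138*l + 2*Y*l*(-52 + Y) (r(Y, l) = ((-52 + Y)*(l + l))*Y - 138*l = ((-52 + Y)*(2*l))*Y - 138*l = (2*l*(-52 + Y))*Y - 138*l = 2*Y*l*(-52 + Y) - 138*l = -138*l + 2*Y*l*(-52 + Y))
r(102, q(17))/60836 = (2*(2*17*(2 + 17))*(-69 + 102**2 - 52*102))/60836 = (2*(2*17*19)*(-69 + 10404 - 5304))*(1/60836) = (2*646*5031)*(1/60836) = 6500052*(1/60836) = 1625013/15209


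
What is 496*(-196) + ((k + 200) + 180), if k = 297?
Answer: -96539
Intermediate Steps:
496*(-196) + ((k + 200) + 180) = 496*(-196) + ((297 + 200) + 180) = -97216 + (497 + 180) = -97216 + 677 = -96539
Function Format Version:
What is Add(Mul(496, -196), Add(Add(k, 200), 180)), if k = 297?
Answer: -96539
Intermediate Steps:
Add(Mul(496, -196), Add(Add(k, 200), 180)) = Add(Mul(496, -196), Add(Add(297, 200), 180)) = Add(-97216, Add(497, 180)) = Add(-97216, 677) = -96539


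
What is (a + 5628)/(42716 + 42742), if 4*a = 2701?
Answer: 25213/341832 ≈ 0.073758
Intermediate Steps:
a = 2701/4 (a = (¼)*2701 = 2701/4 ≈ 675.25)
(a + 5628)/(42716 + 42742) = (2701/4 + 5628)/(42716 + 42742) = (25213/4)/85458 = (25213/4)*(1/85458) = 25213/341832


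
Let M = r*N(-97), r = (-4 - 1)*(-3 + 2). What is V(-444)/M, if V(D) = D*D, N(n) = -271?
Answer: -197136/1355 ≈ -145.49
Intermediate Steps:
r = 5 (r = -5*(-1) = 5)
V(D) = D²
M = -1355 (M = 5*(-271) = -1355)
V(-444)/M = (-444)²/(-1355) = 197136*(-1/1355) = -197136/1355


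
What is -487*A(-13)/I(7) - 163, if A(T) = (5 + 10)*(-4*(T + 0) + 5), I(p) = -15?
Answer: 27596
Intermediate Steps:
A(T) = 75 - 60*T (A(T) = 15*(-4*T + 5) = 15*(5 - 4*T) = 75 - 60*T)
-487*A(-13)/I(7) - 163 = -487*(75 - 60*(-13))/(-15) - 163 = -487*(75 + 780)*(-1)/15 - 163 = -416385*(-1)/15 - 163 = -487*(-57) - 163 = 27759 - 163 = 27596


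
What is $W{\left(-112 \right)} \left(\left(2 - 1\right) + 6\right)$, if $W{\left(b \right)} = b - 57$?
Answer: $-1183$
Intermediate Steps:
$W{\left(b \right)} = -57 + b$
$W{\left(-112 \right)} \left(\left(2 - 1\right) + 6\right) = \left(-57 - 112\right) \left(\left(2 - 1\right) + 6\right) = - 169 \left(1 + 6\right) = \left(-169\right) 7 = -1183$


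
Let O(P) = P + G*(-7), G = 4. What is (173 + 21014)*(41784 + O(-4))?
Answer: 884599624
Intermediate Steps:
O(P) = -28 + P (O(P) = P + 4*(-7) = P - 28 = -28 + P)
(173 + 21014)*(41784 + O(-4)) = (173 + 21014)*(41784 + (-28 - 4)) = 21187*(41784 - 32) = 21187*41752 = 884599624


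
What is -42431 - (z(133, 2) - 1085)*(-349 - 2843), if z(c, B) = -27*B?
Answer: -3678119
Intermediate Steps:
-42431 - (z(133, 2) - 1085)*(-349 - 2843) = -42431 - (-27*2 - 1085)*(-349 - 2843) = -42431 - (-54 - 1085)*(-3192) = -42431 - (-1139)*(-3192) = -42431 - 1*3635688 = -42431 - 3635688 = -3678119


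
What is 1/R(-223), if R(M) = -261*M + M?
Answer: 1/57980 ≈ 1.7247e-5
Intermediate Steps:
R(M) = -260*M
1/R(-223) = 1/(-260*(-223)) = 1/57980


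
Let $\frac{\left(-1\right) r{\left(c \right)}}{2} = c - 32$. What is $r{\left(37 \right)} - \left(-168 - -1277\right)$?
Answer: $-1119$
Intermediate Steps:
$r{\left(c \right)} = 64 - 2 c$ ($r{\left(c \right)} = - 2 \left(c - 32\right) = - 2 \left(-32 + c\right) = 64 - 2 c$)
$r{\left(37 \right)} - \left(-168 - -1277\right) = \left(64 - 74\right) - \left(-168 - -1277\right) = \left(64 - 74\right) - \left(-168 + 1277\right) = -10 - 1109 = -1119$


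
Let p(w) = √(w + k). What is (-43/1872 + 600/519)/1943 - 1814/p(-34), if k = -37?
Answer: 366961/629252208 + 1814*I*√71/71 ≈ 0.00058317 + 215.28*I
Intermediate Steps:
p(w) = √(-37 + w) (p(w) = √(w - 37) = √(-37 + w))
(-43/1872 + 600/519)/1943 - 1814/p(-34) = (-43/1872 + 600/519)/1943 - 1814/√(-37 - 34) = (-43*1/1872 + 600*(1/519))*(1/1943) - 1814*(-I*√71/71) = (-43/1872 + 200/173)*(1/1943) - 1814*(-I*√71/71) = (366961/323856)*(1/1943) - (-1814)*I*√71/71 = 366961/629252208 + 1814*I*√71/71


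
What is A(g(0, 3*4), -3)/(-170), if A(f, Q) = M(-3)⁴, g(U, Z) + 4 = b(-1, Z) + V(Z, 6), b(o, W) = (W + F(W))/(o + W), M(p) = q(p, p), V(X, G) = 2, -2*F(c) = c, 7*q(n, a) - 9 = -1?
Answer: -2048/204085 ≈ -0.010035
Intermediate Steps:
q(n, a) = 8/7 (q(n, a) = 9/7 + (⅐)*(-1) = 9/7 - ⅐ = 8/7)
F(c) = -c/2
M(p) = 8/7
b(o, W) = W/(2*(W + o)) (b(o, W) = (W - W/2)/(o + W) = (W/2)/(W + o) = W/(2*(W + o)))
g(U, Z) = -2 + Z/(2*(-1 + Z)) (g(U, Z) = -4 + (Z/(2*(Z - 1)) + 2) = -4 + (Z/(2*(-1 + Z)) + 2) = -4 + (2 + Z/(2*(-1 + Z))) = -2 + Z/(2*(-1 + Z)))
A(f, Q) = 4096/2401 (A(f, Q) = (8/7)⁴ = 4096/2401)
A(g(0, 3*4), -3)/(-170) = (4096/2401)/(-170) = (4096/2401)*(-1/170) = -2048/204085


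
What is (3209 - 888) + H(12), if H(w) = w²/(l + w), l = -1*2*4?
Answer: 2357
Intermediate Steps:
l = -8 (l = -2*4 = -8)
H(w) = w²/(-8 + w)
(3209 - 888) + H(12) = (3209 - 888) + 12²/(-8 + 12) = 2321 + 144/4 = 2321 + 144*(¼) = 2321 + 36 = 2357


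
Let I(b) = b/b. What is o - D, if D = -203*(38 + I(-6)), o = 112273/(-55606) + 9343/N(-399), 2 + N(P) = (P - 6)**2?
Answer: 72190392652725/9120662938 ≈ 7915.0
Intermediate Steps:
N(P) = -2 + (-6 + P)**2 (N(P) = -2 + (P - 6)**2 = -2 + (-6 + P)**2)
I(b) = 1
o = -17895827421/9120662938 (o = 112273/(-55606) + 9343/(-2 + (-6 - 399)**2) = 112273*(-1/55606) + 9343/(-2 + (-405)**2) = -112273/55606 + 9343/(-2 + 164025) = -112273/55606 + 9343/164023 = -17895827421/9120662938 ≈ -1.9621)
D = -7917 (D = -203*(38 + 1) = -203*39 = -7917)
o - D = -17895827421/9120662938 - 1*(-7917) = -17895827421/9120662938 + 7917 = 72190392652725/9120662938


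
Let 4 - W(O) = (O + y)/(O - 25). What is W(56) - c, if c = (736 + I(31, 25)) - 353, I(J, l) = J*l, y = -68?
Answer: -35762/31 ≈ -1153.6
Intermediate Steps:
W(O) = 4 - (-68 + O)/(-25 + O) (W(O) = 4 - (O - 68)/(O - 25) = 4 - (-68 + O)/(-25 + O))
c = 1158 (c = (736 + 31*25) - 353 = (736 + 775) - 353 = 1511 - 353 = 1158)
W(56) - c = (-32 + 3*56)/(-25 + 56) - 1*1158 = (-32 + 168)/31 - 1158 = (1/31)*136 - 1158 = 136/31 - 1158 = -35762/31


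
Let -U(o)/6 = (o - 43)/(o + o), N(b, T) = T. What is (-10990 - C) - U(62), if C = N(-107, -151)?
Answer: -671961/62 ≈ -10838.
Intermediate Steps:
C = -151
U(o) = -3*(-43 + o)/o (U(o) = -6*(o - 43)/(o + o) = -6*(-43 + o)/(2*o) = -6*(-43 + o)*1/(2*o) = -3*(-43 + o)/o)
(-10990 - C) - U(62) = (-10990 - 1*(-151)) - (-3 + 129/62) = (-10990 + 151) - (-3 + 129*(1/62)) = -10839 - (-3 + 129/62) = -10839 - 1*(-57/62) = -10839 + 57/62 = -671961/62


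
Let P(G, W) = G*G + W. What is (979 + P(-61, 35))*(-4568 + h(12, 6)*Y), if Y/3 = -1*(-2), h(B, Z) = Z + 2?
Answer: -21402200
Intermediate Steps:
h(B, Z) = 2 + Z
Y = 6 (Y = 3*(-1*(-2)) = 3*2 = 6)
P(G, W) = W + G² (P(G, W) = G² + W = W + G²)
(979 + P(-61, 35))*(-4568 + h(12, 6)*Y) = (979 + (35 + (-61)²))*(-4568 + (2 + 6)*6) = (979 + (35 + 3721))*(-4568 + 8*6) = (979 + 3756)*(-4568 + 48) = 4735*(-4520) = -21402200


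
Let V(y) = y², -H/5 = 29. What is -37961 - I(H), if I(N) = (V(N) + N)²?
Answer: -436012361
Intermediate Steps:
H = -145 (H = -5*29 = -145)
I(N) = (N + N²)² (I(N) = (N² + N)² = (N + N²)²)
-37961 - I(H) = -37961 - (-145)²*(1 - 145)² = -37961 - 21025*(-144)² = -37961 - 21025*20736 = -37961 - 1*435974400 = -37961 - 435974400 = -436012361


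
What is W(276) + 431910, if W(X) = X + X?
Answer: 432462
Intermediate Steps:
W(X) = 2*X
W(276) + 431910 = 2*276 + 431910 = 552 + 431910 = 432462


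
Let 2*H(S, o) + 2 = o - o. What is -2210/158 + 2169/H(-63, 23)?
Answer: -172456/79 ≈ -2183.0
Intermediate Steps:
H(S, o) = -1 (H(S, o) = -1 + (o - o)/2 = -1 + (1/2)*0 = -1 + 0 = -1)
-2210/158 + 2169/H(-63, 23) = -2210/158 + 2169/(-1) = -2210*1/158 + 2169*(-1) = -1105/79 - 2169 = -172456/79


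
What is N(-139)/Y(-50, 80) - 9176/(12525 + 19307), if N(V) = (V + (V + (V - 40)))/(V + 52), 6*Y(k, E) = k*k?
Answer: -39760347/144238750 ≈ -0.27566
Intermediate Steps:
Y(k, E) = k**2/6 (Y(k, E) = (k*k)/6 = k**2/6)
N(V) = (-40 + 3*V)/(52 + V) (N(V) = (V + (V + (-40 + V)))/(52 + V) = (V + (-40 + 2*V))/(52 + V) = (-40 + 3*V)/(52 + V))
N(-139)/Y(-50, 80) - 9176/(12525 + 19307) = ((-40 + 3*(-139))/(52 - 139))/(((1/6)*(-50)**2)) - 9176/(12525 + 19307) = ((-40 - 417)/(-87))/(((1/6)*2500)) - 9176/31832 = (-1/87*(-457))/(1250/3) - 9176*1/31832 = (457/87)*(3/1250) - 1147/3979 = 457/36250 - 1147/3979 = -39760347/144238750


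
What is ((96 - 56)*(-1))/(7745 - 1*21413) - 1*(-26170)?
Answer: 89422900/3417 ≈ 26170.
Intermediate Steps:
((96 - 56)*(-1))/(7745 - 1*21413) - 1*(-26170) = (40*(-1))/(7745 - 21413) + 26170 = -40/(-13668) + 26170 = -40*(-1/13668) + 26170 = 10/3417 + 26170 = 89422900/3417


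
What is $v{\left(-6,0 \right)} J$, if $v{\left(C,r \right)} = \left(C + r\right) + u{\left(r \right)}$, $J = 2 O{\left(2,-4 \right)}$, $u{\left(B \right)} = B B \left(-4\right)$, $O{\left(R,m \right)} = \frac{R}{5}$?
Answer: $- \frac{24}{5} \approx -4.8$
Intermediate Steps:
$O{\left(R,m \right)} = \frac{R}{5}$ ($O{\left(R,m \right)} = R \frac{1}{5} = \frac{R}{5}$)
$u{\left(B \right)} = - 4 B^{2}$ ($u{\left(B \right)} = B^{2} \left(-4\right) = - 4 B^{2}$)
$J = \frac{4}{5}$ ($J = 2 \cdot \frac{1}{5} \cdot 2 = 2 \cdot \frac{2}{5} = \frac{4}{5} \approx 0.8$)
$v{\left(C,r \right)} = C + r - 4 r^{2}$ ($v{\left(C,r \right)} = \left(C + r\right) - 4 r^{2} = C + r - 4 r^{2}$)
$v{\left(-6,0 \right)} J = \left(-6 + 0 - 4 \cdot 0^{2}\right) \frac{4}{5} = \left(-6 + 0 - 0\right) \frac{4}{5} = \left(-6 + 0 + 0\right) \frac{4}{5} = \left(-6\right) \frac{4}{5} = - \frac{24}{5}$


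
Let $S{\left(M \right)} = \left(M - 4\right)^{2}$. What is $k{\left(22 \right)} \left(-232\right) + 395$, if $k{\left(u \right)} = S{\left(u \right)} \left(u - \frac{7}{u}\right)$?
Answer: $- \frac{17923223}{11} \approx -1.6294 \cdot 10^{6}$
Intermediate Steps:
$S{\left(M \right)} = \left(-4 + M\right)^{2}$
$k{\left(u \right)} = \left(-4 + u\right)^{2} \left(u - \frac{7}{u}\right)$
$k{\left(22 \right)} \left(-232\right) + 395 = \frac{\left(-4 + 22\right)^{2} \left(-7 + 22^{2}\right)}{22} \left(-232\right) + 395 = \frac{18^{2} \left(-7 + 484\right)}{22} \left(-232\right) + 395 = \frac{1}{22} \cdot 324 \cdot 477 \left(-232\right) + 395 = \frac{77274}{11} \left(-232\right) + 395 = - \frac{17927568}{11} + 395 = - \frac{17923223}{11}$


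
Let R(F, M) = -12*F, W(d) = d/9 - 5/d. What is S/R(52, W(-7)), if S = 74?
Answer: -37/312 ≈ -0.11859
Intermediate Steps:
W(d) = -5/d + d/9 (W(d) = d*(⅑) - 5/d = d/9 - 5/d = -5/d + d/9)
S/R(52, W(-7)) = 74/((-12*52)) = 74/(-624) = 74*(-1/624) = -37/312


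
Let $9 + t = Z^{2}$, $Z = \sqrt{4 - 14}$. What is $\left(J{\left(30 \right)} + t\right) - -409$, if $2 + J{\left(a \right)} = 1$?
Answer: $389$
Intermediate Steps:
$J{\left(a \right)} = -1$ ($J{\left(a \right)} = -2 + 1 = -1$)
$Z = i \sqrt{10}$ ($Z = \sqrt{-10} = i \sqrt{10} \approx 3.1623 i$)
$t = -19$ ($t = -9 + \left(i \sqrt{10}\right)^{2} = -9 - 10 = -19$)
$\left(J{\left(30 \right)} + t\right) - -409 = \left(-1 - 19\right) - -409 = -20 + \left(-1114 + 1523\right) = -20 + 409 = 389$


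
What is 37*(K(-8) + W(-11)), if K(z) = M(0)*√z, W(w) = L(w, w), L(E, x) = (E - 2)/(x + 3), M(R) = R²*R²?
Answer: 481/8 ≈ 60.125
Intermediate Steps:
M(R) = R⁴
L(E, x) = (-2 + E)/(3 + x)
W(w) = (-2 + w)/(3 + w)
K(z) = 0 (K(z) = 0⁴*√z = 0*√z = 0)
37*(K(-8) + W(-11)) = 37*(0 + (-2 - 11)/(3 - 11)) = 37*(0 - 13/(-8)) = 37*(0 - ⅛*(-13)) = 37*(0 + 13/8) = 37*(13/8) = 481/8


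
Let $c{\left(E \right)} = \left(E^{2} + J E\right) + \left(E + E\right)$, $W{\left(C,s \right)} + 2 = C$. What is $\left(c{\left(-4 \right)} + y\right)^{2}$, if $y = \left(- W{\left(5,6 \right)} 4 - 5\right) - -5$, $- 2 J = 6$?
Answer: $64$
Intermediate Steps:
$J = -3$ ($J = \left(- \frac{1}{2}\right) 6 = -3$)
$W{\left(C,s \right)} = -2 + C$
$c{\left(E \right)} = E^{2} - E$ ($c{\left(E \right)} = \left(E^{2} - 3 E\right) + \left(E + E\right) = \left(E^{2} - 3 E\right) + 2 E = E^{2} - E$)
$y = -12$ ($y = \left(- (-2 + 5) 4 - 5\right) - -5 = \left(\left(-1\right) 3 \cdot 4 - 5\right) + 5 = \left(\left(-3\right) 4 - 5\right) + 5 = \left(-12 - 5\right) + 5 = -17 + 5 = -12$)
$\left(c{\left(-4 \right)} + y\right)^{2} = \left(- 4 \left(-1 - 4\right) - 12\right)^{2} = \left(\left(-4\right) \left(-5\right) - 12\right)^{2} = \left(20 - 12\right)^{2} = 8^{2} = 64$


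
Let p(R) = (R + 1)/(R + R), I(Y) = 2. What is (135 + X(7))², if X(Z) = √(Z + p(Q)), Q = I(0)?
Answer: (270 + √31)²/4 ≈ 18984.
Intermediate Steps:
Q = 2
p(R) = (1 + R)/(2*R) (p(R) = (1 + R)/((2*R)) = (1 + R)*(1/(2*R)) = (1 + R)/(2*R))
X(Z) = √(¾ + Z) (X(Z) = √(Z + (½)*(1 + 2)/2) = √(Z + (½)*(½)*3) = √(Z + ¾) = √(¾ + Z))
(135 + X(7))² = (135 + √(3 + 4*7)/2)² = (135 + √(3 + 28)/2)² = (135 + √31/2)²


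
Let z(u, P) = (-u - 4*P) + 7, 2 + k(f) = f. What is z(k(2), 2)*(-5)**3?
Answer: 125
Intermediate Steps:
k(f) = -2 + f
z(u, P) = 7 - u - 4*P
z(k(2), 2)*(-5)**3 = (7 - (-2 + 2) - 4*2)*(-5)**3 = (7 - 1*0 - 8)*(-125) = (7 + 0 - 8)*(-125) = -1*(-125) = 125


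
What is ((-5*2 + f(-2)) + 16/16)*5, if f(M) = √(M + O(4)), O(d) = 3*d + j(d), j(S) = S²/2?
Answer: -45 + 15*√2 ≈ -23.787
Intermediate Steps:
j(S) = S²/2 (j(S) = S²*(½) = S²/2)
O(d) = d²/2 + 3*d (O(d) = 3*d + d²/2 = d²/2 + 3*d)
f(M) = √(20 + M) (f(M) = √(M + (½)*4*(6 + 4)) = √(M + (½)*4*10) = √(M + 20) = √(20 + M))
((-5*2 + f(-2)) + 16/16)*5 = ((-5*2 + √(20 - 2)) + 16/16)*5 = ((-10 + √18) + 16*(1/16))*5 = ((-10 + 3*√2) + 1)*5 = (-9 + 3*√2)*5 = -45 + 15*√2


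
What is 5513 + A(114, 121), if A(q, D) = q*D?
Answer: 19307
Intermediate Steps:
A(q, D) = D*q
5513 + A(114, 121) = 5513 + 121*114 = 5513 + 13794 = 19307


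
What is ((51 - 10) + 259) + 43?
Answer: 343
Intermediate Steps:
((51 - 10) + 259) + 43 = (41 + 259) + 43 = 300 + 43 = 343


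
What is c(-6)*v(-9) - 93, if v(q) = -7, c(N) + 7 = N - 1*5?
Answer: 33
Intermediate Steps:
c(N) = -12 + N (c(N) = -7 + (N - 1*5) = -7 + (N - 5) = -7 + (-5 + N) = -12 + N)
c(-6)*v(-9) - 93 = (-12 - 6)*(-7) - 93 = -18*(-7) - 93 = 126 - 93 = 33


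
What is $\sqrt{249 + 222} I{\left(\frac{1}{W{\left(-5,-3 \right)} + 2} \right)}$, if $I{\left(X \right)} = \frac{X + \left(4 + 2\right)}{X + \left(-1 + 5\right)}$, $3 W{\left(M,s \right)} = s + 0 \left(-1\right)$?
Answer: $\frac{7 \sqrt{471}}{5} \approx 30.384$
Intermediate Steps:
$W{\left(M,s \right)} = \frac{s}{3}$ ($W{\left(M,s \right)} = \frac{s + 0 \left(-1\right)}{3} = \frac{s + 0}{3} = \frac{s}{3}$)
$I{\left(X \right)} = \frac{6 + X}{4 + X}$ ($I{\left(X \right)} = \frac{X + 6}{X + 4} = \frac{6 + X}{4 + X}$)
$\sqrt{249 + 222} I{\left(\frac{1}{W{\left(-5,-3 \right)} + 2} \right)} = \sqrt{249 + 222} \frac{6 + \frac{1}{\frac{1}{3} \left(-3\right) + 2}}{4 + \frac{1}{\frac{1}{3} \left(-3\right) + 2}} = \sqrt{471} \frac{6 + \frac{1}{-1 + 2}}{4 + \frac{1}{-1 + 2}} = \sqrt{471} \frac{6 + 1^{-1}}{4 + 1^{-1}} = \sqrt{471} \frac{6 + 1}{4 + 1} = \sqrt{471} \cdot \frac{1}{5} \cdot 7 = \sqrt{471} \cdot \frac{7}{5} = \frac{7 \sqrt{471}}{5}$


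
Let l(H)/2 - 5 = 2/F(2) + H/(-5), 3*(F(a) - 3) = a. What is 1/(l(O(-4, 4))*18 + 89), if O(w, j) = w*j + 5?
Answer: 55/20231 ≈ 0.0027186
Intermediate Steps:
O(w, j) = 5 + j*w (O(w, j) = j*w + 5 = 5 + j*w)
F(a) = 3 + a/3
l(H) = 122/11 - 2*H/5 (l(H) = 10 + 2*(2/(3 + (1/3)*2) + H/(-5)) = 10 + 2*(2/(3 + 2/3) + H*(-1/5)) = 10 + 2*(2/(11/3) - H/5) = 10 + 2*(2*(3/11) - H/5) = 10 + 2*(6/11 - H/5) = 10 + (12/11 - 2*H/5) = 122/11 - 2*H/5)
1/(l(O(-4, 4))*18 + 89) = 1/((122/11 - 2*(5 + 4*(-4))/5)*18 + 89) = 1/((122/11 - 2*(5 - 16)/5)*18 + 89) = 1/((122/11 - 2/5*(-11))*18 + 89) = 1/((122/11 + 22/5)*18 + 89) = 1/((852/55)*18 + 89) = 1/(15336/55 + 89) = 1/(20231/55) = 55/20231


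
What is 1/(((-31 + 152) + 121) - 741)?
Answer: -1/499 ≈ -0.0020040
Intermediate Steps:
1/(((-31 + 152) + 121) - 741) = 1/((121 + 121) - 741) = 1/(242 - 741) = 1/(-499) = -1/499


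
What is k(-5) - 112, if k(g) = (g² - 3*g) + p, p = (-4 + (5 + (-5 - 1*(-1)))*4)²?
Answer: -72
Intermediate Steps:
p = 0 (p = (-4 + (5 + (-5 + 1))*4)² = (-4 + (5 - 4)*4)² = (-4 + 1*4)² = (-4 + 4)² = 0² = 0)
k(g) = g² - 3*g (k(g) = (g² - 3*g) + 0 = g² - 3*g)
k(-5) - 112 = -5*(-3 - 5) - 112 = -5*(-8) - 112 = 40 - 112 = -72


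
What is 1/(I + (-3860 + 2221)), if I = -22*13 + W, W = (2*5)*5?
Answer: -1/1875 ≈ -0.00053333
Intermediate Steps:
W = 50 (W = 10*5 = 50)
I = -236 (I = -22*13 + 50 = -286 + 50 = -236)
1/(I + (-3860 + 2221)) = 1/(-236 + (-3860 + 2221)) = 1/(-236 - 1639) = 1/(-1875) = -1/1875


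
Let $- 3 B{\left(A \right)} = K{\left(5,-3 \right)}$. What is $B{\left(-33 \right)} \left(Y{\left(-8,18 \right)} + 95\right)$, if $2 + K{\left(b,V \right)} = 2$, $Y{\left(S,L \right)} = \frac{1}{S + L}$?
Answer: $0$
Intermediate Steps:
$Y{\left(S,L \right)} = \frac{1}{L + S}$
$K{\left(b,V \right)} = 0$ ($K{\left(b,V \right)} = -2 + 2 = 0$)
$B{\left(A \right)} = 0$ ($B{\left(A \right)} = \left(- \frac{1}{3}\right) 0 = 0$)
$B{\left(-33 \right)} \left(Y{\left(-8,18 \right)} + 95\right) = 0 \left(\frac{1}{18 - 8} + 95\right) = 0 \left(\frac{1}{10} + 95\right) = 0 \cdot \frac{951}{10} = 0$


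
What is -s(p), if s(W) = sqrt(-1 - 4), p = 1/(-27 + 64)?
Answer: -I*sqrt(5) ≈ -2.2361*I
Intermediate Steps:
p = 1/37 ≈ 0.027027
s(W) = I*sqrt(5) (s(W) = sqrt(-5) = I*sqrt(5))
-s(p) = -I*sqrt(5)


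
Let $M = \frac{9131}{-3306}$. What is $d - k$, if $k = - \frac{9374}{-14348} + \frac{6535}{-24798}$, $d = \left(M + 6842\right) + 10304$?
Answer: $\frac{840199873728227}{49011684726} \approx 17143.0$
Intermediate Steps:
$M = - \frac{9131}{3306}$ ($M = 9131 \left(- \frac{1}{3306}\right) = - \frac{9131}{3306} \approx -2.7619$)
$d = \frac{56675545}{3306}$ ($d = \left(- \frac{9131}{3306} + 6842\right) + 10304 = \frac{22610521}{3306} + 10304 = \frac{56675545}{3306} \approx 17143.0$)
$k = \frac{17336534}{44475213}$ ($k = \left(-9374\right) \left(- \frac{1}{14348}\right) + 6535 \left(- \frac{1}{24798}\right) = \frac{4687}{7174} - \frac{6535}{24798} = \frac{17336534}{44475213} \approx 0.3898$)
$d - k = \frac{56675545}{3306} - \frac{17336534}{44475213} = \frac{840199873728227}{49011684726}$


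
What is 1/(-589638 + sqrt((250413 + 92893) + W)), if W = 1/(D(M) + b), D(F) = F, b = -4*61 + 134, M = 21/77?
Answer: -711693066/419640861679777 - sqrt(500144989517)/419640861679777 ≈ -1.6976e-6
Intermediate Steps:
M = 3/11 (M = 21*(1/77) = 3/11 ≈ 0.27273)
b = -110 (b = -244 + 134 = -110)
W = -11/1207 (W = 1/(3/11 - 110) = 1/(-1207/11) = -11/1207 ≈ -0.0091135)
1/(-589638 + sqrt((250413 + 92893) + W)) = 1/(-589638 + sqrt((250413 + 92893) - 11/1207)) = 1/(-589638 + sqrt(343306 - 11/1207)) = 1/(-589638 + sqrt(414370331/1207)) = 1/(-589638 + sqrt(500144989517)/1207)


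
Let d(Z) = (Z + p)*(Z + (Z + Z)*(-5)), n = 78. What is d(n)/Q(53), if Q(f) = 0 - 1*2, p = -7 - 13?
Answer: 20358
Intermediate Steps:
p = -20
d(Z) = -9*Z*(-20 + Z) (d(Z) = (Z - 20)*(Z + (Z + Z)*(-5)) = (-20 + Z)*(Z + (2*Z)*(-5)) = (-20 + Z)*(Z - 10*Z) = (-20 + Z)*(-9*Z) = -9*Z*(-20 + Z))
Q(f) = -2 (Q(f) = 0 - 2 = -2)
d(n)/Q(53) = (9*78*(20 - 1*78))/(-2) = (9*78*(20 - 78))*(-1/2) = (9*78*(-58))*(-1/2) = -40716*(-1/2) = 20358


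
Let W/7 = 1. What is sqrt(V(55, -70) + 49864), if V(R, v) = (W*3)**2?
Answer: sqrt(50305) ≈ 224.29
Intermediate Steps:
W = 7 (W = 7*1 = 7)
V(R, v) = 441 (V(R, v) = (7*3)**2 = 21**2 = 441)
sqrt(V(55, -70) + 49864) = sqrt(441 + 49864) = sqrt(50305)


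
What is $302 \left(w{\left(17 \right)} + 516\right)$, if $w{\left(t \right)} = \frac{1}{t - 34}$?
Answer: $\frac{2648842}{17} \approx 1.5581 \cdot 10^{5}$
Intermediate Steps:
$w{\left(t \right)} = \frac{1}{-34 + t}$
$302 \left(w{\left(17 \right)} + 516\right) = 302 \left(\frac{1}{-34 + 17} + 516\right) = 302 \left(\frac{1}{-17} + 516\right) = 302 \left(- \frac{1}{17} + 516\right) = 302 \cdot \frac{8771}{17} = \frac{2648842}{17}$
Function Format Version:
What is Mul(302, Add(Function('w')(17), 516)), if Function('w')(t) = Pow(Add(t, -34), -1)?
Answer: Rational(2648842, 17) ≈ 1.5581e+5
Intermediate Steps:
Function('w')(t) = Pow(Add(-34, t), -1)
Mul(302, Add(Function('w')(17), 516)) = Mul(302, Add(Pow(Add(-34, 17), -1), 516)) = Mul(302, Add(Pow(-17, -1), 516)) = Mul(302, Add(Rational(-1, 17), 516)) = Mul(302, Rational(8771, 17)) = Rational(2648842, 17)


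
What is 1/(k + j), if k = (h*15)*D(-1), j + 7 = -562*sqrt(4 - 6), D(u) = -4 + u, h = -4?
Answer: I/(293*I + 562*sqrt(2)) ≈ 0.00040834 + 0.0011077*I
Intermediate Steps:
j = -7 - 562*I*sqrt(2) (j = -7 - 562*sqrt(4 - 6) = -7 - 562*I*sqrt(2) ≈ -7.0 - 794.79*I)
k = 300 (k = (-4*15)*(-4 - 1) = -60*(-5) = 300)
1/(k + j) = 1/(300 + (-7 - 562*I*sqrt(2))) = 1/(293 - 562*I*sqrt(2))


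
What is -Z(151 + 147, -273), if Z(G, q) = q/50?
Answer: 273/50 ≈ 5.4600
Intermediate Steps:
Z(G, q) = q/50 (Z(G, q) = q*(1/50) = q/50)
-Z(151 + 147, -273) = -(-273)/50 = -1*(-273/50) = 273/50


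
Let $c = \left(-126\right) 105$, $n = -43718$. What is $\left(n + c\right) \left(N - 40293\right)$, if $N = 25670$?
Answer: $832750604$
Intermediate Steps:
$c = -13230$
$\left(n + c\right) \left(N - 40293\right) = \left(-43718 - 13230\right) \left(25670 - 40293\right) = \left(-56948\right) \left(-14623\right) = 832750604$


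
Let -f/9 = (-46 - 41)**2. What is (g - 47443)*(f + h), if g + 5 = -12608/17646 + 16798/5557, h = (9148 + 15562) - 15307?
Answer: 8034813326434708/2884083 ≈ 2.7859e+9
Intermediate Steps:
h = 9403 (h = 24710 - 15307 = 9403)
f = -68121 (f = -9*(-46 - 41)**2 = -9*(-87)**2 = -9*7569 = -68121)
g = -131969629/49029411 (g = -5 + (-12608/17646 + 16798/5557) = -5 + (-12608*1/17646 + 16798*(1/5557)) = -5 + (-6304/8823 + 16798/5557) = -5 + 113177426/49029411 = -131969629/49029411 ≈ -2.6916)
(g - 47443)*(f + h) = (-131969629/49029411 - 47443)*(-68121 + 9403) = -2326234315702/49029411*(-58718) = 8034813326434708/2884083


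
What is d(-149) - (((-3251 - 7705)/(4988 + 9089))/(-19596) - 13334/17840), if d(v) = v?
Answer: -30399295682993/205050649720 ≈ -148.25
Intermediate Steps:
d(-149) - (((-3251 - 7705)/(4988 + 9089))/(-19596) - 13334/17840) = -149 - (((-3251 - 7705)/(4988 + 9089))/(-19596) - 13334/17840) = -149 - (-10956/14077*(-1/19596) - 13334*1/17840) = -149 - (-10956*1/14077*(-1/19596) - 6667/8920) = -149 - (-10956/14077*(-1/19596) - 6667/8920) = -149 - (913/22987741 - 6667/8920) = -149 - 1*(-153251125287/205050649720) = -149 + 153251125287/205050649720 = -30399295682993/205050649720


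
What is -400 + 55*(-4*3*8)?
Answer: -5680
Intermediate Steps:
-400 + 55*(-4*3*8) = -400 + 55*(-12*8) = -400 + 55*(-96) = -400 - 5280 = -5680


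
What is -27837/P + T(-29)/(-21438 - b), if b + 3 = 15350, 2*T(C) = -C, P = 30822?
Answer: -170738494/188964545 ≈ -0.90355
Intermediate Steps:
T(C) = -C/2 (T(C) = (-C)/2 = -C/2)
b = 15347 (b = -3 + 15350 = 15347)
-27837/P + T(-29)/(-21438 - b) = -27837/30822 + (-½*(-29))/(-21438 - 1*15347) = -27837*1/30822 + 29/(2*(-21438 - 15347)) = -9279/10274 + (29/2)/(-36785) = -9279/10274 + (29/2)*(-1/36785) = -9279/10274 - 29/73570 = -170738494/188964545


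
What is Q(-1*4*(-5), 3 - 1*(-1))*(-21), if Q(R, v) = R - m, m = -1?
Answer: -441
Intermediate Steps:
Q(R, v) = 1 + R (Q(R, v) = R - 1*(-1) = R + 1 = 1 + R)
Q(-1*4*(-5), 3 - 1*(-1))*(-21) = (1 - 1*4*(-5))*(-21) = (1 - 4*(-5))*(-21) = (1 + 20)*(-21) = 21*(-21) = -441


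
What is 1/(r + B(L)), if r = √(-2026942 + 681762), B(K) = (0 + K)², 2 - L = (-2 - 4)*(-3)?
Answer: 64/352679 - I*√336295/705358 ≈ 0.00018147 - 0.00082215*I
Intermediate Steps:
L = -16 (L = 2 - (-2 - 4)*(-3) = 2 - (-6)*(-3) = 2 - 1*18 = 2 - 18 = -16)
B(K) = K²
r = 2*I*√336295 (r = √(-1345180) = 2*I*√336295 ≈ 1159.8*I)
1/(r + B(L)) = 1/(2*I*√336295 + (-16)²) = 1/(2*I*√336295 + 256) = 1/(256 + 2*I*√336295)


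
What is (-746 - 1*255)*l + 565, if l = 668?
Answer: -668103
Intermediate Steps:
(-746 - 1*255)*l + 565 = (-746 - 1*255)*668 + 565 = (-746 - 255)*668 + 565 = -1001*668 + 565 = -668668 + 565 = -668103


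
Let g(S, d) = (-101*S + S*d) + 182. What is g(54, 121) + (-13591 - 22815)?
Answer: -35144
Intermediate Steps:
g(S, d) = 182 - 101*S + S*d
g(54, 121) + (-13591 - 22815) = (182 - 101*54 + 54*121) + (-13591 - 22815) = (182 - 5454 + 6534) - 36406 = 1262 - 36406 = -35144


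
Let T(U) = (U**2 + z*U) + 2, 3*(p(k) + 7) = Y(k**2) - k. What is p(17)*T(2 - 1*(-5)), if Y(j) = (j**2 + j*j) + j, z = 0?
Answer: 2843981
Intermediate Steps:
Y(j) = j + 2*j**2 (Y(j) = (j**2 + j**2) + j = 2*j**2 + j = j + 2*j**2)
p(k) = -7 - k/3 + k**2*(1 + 2*k**2)/3 (p(k) = -7 + (k**2*(1 + 2*k**2) - k)/3 = -7 + (-k + k**2*(1 + 2*k**2))/3 = -7 + (-k/3 + k**2*(1 + 2*k**2)/3) = -7 - k/3 + k**2*(1 + 2*k**2)/3)
T(U) = 2 + U**2 (T(U) = (U**2 + 0*U) + 2 = (U**2 + 0) + 2 = U**2 + 2 = 2 + U**2)
p(17)*T(2 - 1*(-5)) = (-7 - 1/3*17 + (1/3)*17**2 + (2/3)*17**4)*(2 + (2 - 1*(-5))**2) = (-7 - 17/3 + (1/3)*289 + (2/3)*83521)*(2 + (2 + 5)**2) = (-7 - 17/3 + 289/3 + 167042/3)*(2 + 7**2) = 167293*(2 + 49)/3 = (167293/3)*51 = 2843981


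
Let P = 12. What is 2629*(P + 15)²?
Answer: 1916541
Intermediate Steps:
2629*(P + 15)² = 2629*(12 + 15)² = 2629*27² = 2629*729 = 1916541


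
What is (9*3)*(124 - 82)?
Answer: 1134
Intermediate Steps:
(9*3)*(124 - 82) = 27*42 = 1134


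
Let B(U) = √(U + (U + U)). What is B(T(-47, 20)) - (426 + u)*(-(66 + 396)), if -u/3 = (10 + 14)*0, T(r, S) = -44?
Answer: 196812 + 2*I*√33 ≈ 1.9681e+5 + 11.489*I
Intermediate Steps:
B(U) = √3*√U (B(U) = √(U + 2*U) = √(3*U) = √3*√U)
u = 0 (u = -3*(10 + 14)*0 = -72*0 = -3*0 = 0)
B(T(-47, 20)) - (426 + u)*(-(66 + 396)) = √3*√(-44) - (426 + 0)*(-(66 + 396)) = √3*(2*I*√11) - 426*(-1*462) = 2*I*√33 - 426*(-462) = 2*I*√33 - 1*(-196812) = 2*I*√33 + 196812 = 196812 + 2*I*√33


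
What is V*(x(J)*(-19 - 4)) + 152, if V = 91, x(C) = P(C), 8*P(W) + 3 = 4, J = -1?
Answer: -877/8 ≈ -109.63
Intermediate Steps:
P(W) = ⅛ (P(W) = -3/8 + (⅛)*4 = -3/8 + ½ = ⅛)
x(C) = ⅛
V*(x(J)*(-19 - 4)) + 152 = 91*((-19 - 4)/8) + 152 = 91*((⅛)*(-23)) + 152 = 91*(-23/8) + 152 = -2093/8 + 152 = -877/8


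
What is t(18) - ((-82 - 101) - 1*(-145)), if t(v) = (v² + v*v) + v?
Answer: 704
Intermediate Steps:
t(v) = v + 2*v² (t(v) = (v² + v²) + v = 2*v² + v = v + 2*v²)
t(18) - ((-82 - 101) - 1*(-145)) = 18*(1 + 2*18) - ((-82 - 101) - 1*(-145)) = 18*(1 + 36) - (-183 + 145) = 18*37 - 1*(-38) = 666 + 38 = 704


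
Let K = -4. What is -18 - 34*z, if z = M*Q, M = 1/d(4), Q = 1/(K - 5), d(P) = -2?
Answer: -179/9 ≈ -19.889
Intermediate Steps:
Q = -1/9 (Q = 1/(-4 - 5) = 1/(-9) = -1/9 ≈ -0.11111)
M = -1/2 (M = 1/(-2) = -1/2 ≈ -0.50000)
z = 1/18 (z = -1/2*(-1/9) = 1/18 ≈ 0.055556)
-18 - 34*z = -18 - 34*1/18 = -18 - 17/9 = -179/9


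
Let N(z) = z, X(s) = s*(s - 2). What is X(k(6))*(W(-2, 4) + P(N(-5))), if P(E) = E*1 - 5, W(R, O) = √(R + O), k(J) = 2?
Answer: 0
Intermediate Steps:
W(R, O) = √(O + R)
X(s) = s*(-2 + s)
P(E) = -5 + E (P(E) = E - 5 = -5 + E)
X(k(6))*(W(-2, 4) + P(N(-5))) = (2*(-2 + 2))*(√(4 - 2) + (-5 - 5)) = (2*0)*(√2 - 10) = 0*(-10 + √2) = 0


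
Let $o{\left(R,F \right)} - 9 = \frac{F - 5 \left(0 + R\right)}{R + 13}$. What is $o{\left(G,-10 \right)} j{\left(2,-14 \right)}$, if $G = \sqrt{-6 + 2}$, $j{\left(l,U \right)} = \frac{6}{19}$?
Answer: $\frac{8442}{3287} - \frac{660 i}{3287} \approx 2.5683 - 0.20079 i$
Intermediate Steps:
$j{\left(l,U \right)} = \frac{6}{19}$ ($j{\left(l,U \right)} = 6 \cdot \frac{1}{19} = \frac{6}{19}$)
$G = 2 i$ ($G = \sqrt{-4} = 2 i \approx 2.0 i$)
$o{\left(R,F \right)} = 9 + \frac{F - 5 R}{13 + R}$ ($o{\left(R,F \right)} = 9 + \frac{F - 5 \left(0 + R\right)}{R + 13} = 9 + \frac{F - 5 R}{13 + R}$)
$o{\left(G,-10 \right)} j{\left(2,-14 \right)} = \frac{117 - 10 + 4 \cdot 2 i}{13 + 2 i} \frac{6}{19} = \frac{13 - 2 i}{173} \left(117 - 10 + 8 i\right) \frac{6}{19} = \frac{13 - 2 i}{173} \left(107 + 8 i\right) \frac{6}{19} = \frac{\left(13 - 2 i\right) \left(107 + 8 i\right)}{173} \cdot \frac{6}{19} = \frac{6 \left(13 - 2 i\right) \left(107 + 8 i\right)}{3287}$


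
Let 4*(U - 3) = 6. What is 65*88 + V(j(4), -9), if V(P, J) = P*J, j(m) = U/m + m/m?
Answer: 45607/8 ≈ 5700.9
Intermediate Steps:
U = 9/2 (U = 3 + (1/4)*6 = 3 + 3/2 = 9/2 ≈ 4.5000)
j(m) = 1 + 9/(2*m) (j(m) = 9/(2*m) + m/m = 9/(2*m) + 1 = 1 + 9/(2*m))
V(P, J) = J*P
65*88 + V(j(4), -9) = 65*88 - 9*(9/2 + 4)/4 = 5720 - 9*17/(4*2) = 5720 - 9*17/8 = 5720 - 153/8 = 45607/8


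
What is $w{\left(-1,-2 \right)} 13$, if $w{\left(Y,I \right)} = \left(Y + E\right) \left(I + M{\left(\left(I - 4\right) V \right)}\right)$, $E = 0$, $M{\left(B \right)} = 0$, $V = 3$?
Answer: $26$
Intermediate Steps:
$w{\left(Y,I \right)} = I Y$ ($w{\left(Y,I \right)} = \left(Y + 0\right) \left(I + 0\right) = Y I = I Y$)
$w{\left(-1,-2 \right)} 13 = \left(-2\right) \left(-1\right) 13 = 2 \cdot 13 = 26$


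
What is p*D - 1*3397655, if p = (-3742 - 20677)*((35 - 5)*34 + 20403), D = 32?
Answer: -16743501239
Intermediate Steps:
p = -523128237 (p = -24419*(30*34 + 20403) = -24419*(1020 + 20403) = -24419*21423 = -523128237)
p*D - 1*3397655 = -523128237*32 - 1*3397655 = -16740103584 - 3397655 = -16743501239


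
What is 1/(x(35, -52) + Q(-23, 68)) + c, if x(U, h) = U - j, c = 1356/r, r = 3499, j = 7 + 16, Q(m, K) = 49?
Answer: 86215/213439 ≈ 0.40393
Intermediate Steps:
j = 23
c = 1356/3499 ≈ 0.38754
x(U, h) = -23 + U (x(U, h) = U - 1*23 = U - 23 = -23 + U)
1/(x(35, -52) + Q(-23, 68)) + c = 1/((-23 + 35) + 49) + 1356/3499 = 1/(12 + 49) + 1356/3499 = 1/61 + 1356/3499 = 86215/213439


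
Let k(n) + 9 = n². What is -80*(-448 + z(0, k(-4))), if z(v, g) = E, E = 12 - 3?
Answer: 35120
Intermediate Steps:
k(n) = -9 + n²
E = 9
z(v, g) = 9
-80*(-448 + z(0, k(-4))) = -80*(-448 + 9) = -80*(-439) = 35120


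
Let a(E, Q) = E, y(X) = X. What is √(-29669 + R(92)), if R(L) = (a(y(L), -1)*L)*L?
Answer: √749019 ≈ 865.46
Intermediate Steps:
R(L) = L³ (R(L) = (L*L)*L = L²*L = L³)
√(-29669 + R(92)) = √(-29669 + 92³) = √(-29669 + 778688) = √749019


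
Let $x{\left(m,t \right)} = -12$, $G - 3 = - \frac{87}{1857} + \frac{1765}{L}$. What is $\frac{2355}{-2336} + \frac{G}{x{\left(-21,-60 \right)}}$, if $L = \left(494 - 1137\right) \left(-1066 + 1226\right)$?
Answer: $- \frac{4659251051}{3719070848} \approx -1.2528$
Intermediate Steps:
$L = -102880$ ($L = \left(-643\right) 160 = -102880$)
$G = \frac{37394421}{12736544}$ ($G = 3 + \left(- \frac{87}{1857} + \frac{1765}{-102880}\right) = 3 + \left(\left(-87\right) \frac{1}{1857} + 1765 \left(- \frac{1}{102880}\right)\right) = 3 - \frac{815211}{12736544} = \frac{37394421}{12736544} \approx 2.936$)
$\frac{2355}{-2336} + \frac{G}{x{\left(-21,-60 \right)}} = \frac{2355}{-2336} + \frac{37394421}{12736544 \left(-12\right)} = 2355 \left(- \frac{1}{2336}\right) + \frac{37394421}{12736544} \left(- \frac{1}{12}\right) = - \frac{2355}{2336} - \frac{12464807}{50946176} = - \frac{4659251051}{3719070848}$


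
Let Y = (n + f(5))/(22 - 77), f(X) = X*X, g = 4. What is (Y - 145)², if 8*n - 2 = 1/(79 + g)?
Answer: 28219118235889/1333710400 ≈ 21158.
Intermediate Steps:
f(X) = X²
n = 167/664 (n = ¼ + 1/(8*(79 + 4)) = ¼ + (⅛)/83 = ¼ + (⅛)*(1/83) = ¼ + 1/664 = 167/664 ≈ 0.25151)
Y = -16767/36520 (Y = (167/664 + 5²)/(22 - 77) = (167/664 + 25)/(-55) = (16767/664)*(-1/55) = -16767/36520 ≈ -0.45912)
(Y - 145)² = (-16767/36520 - 145)² = (-5312167/36520)² = 28219118235889/1333710400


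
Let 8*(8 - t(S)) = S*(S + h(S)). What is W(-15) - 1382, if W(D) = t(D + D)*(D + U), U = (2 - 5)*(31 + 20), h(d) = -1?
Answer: 16804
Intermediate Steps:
U = -153 (U = -3*51 = -153)
t(S) = 8 - S*(-1 + S)/8 (t(S) = 8 - S*(S - 1)/8 = 8 - S*(-1 + S)/8)
W(D) = (-153 + D)*(8 - D**2/2 + D/4) (W(D) = (8 - (D + D)**2/8 + (D + D)/8)*(D - 153) = (8 - 4*D**2/8 + (2*D)/8)*(-153 + D) = (8 - D**2/2 + D/4)*(-153 + D) = (-153 + D)*(8 - D**2/2 + D/4))
W(-15) - 1382 = (-153 - 15)*(32 - 15 - 2*(-15)**2)/4 - 1382 = (1/4)*(-168)*(32 - 15 - 2*225) - 1382 = (1/4)*(-168)*(32 - 15 - 450) - 1382 = (1/4)*(-168)*(-433) - 1382 = 18186 - 1382 = 16804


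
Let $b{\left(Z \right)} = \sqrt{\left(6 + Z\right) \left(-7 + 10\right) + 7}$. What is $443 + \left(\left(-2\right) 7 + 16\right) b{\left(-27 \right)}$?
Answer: $443 + 4 i \sqrt{14} \approx 443.0 + 14.967 i$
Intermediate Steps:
$b{\left(Z \right)} = \sqrt{25 + 3 Z}$ ($b{\left(Z \right)} = \sqrt{\left(6 + Z\right) 3 + 7} = \sqrt{\left(18 + 3 Z\right) + 7} = \sqrt{25 + 3 Z}$)
$443 + \left(\left(-2\right) 7 + 16\right) b{\left(-27 \right)} = 443 + \left(\left(-2\right) 7 + 16\right) \sqrt{25 + 3 \left(-27\right)} = 443 + \left(-14 + 16\right) \sqrt{25 - 81} = 443 + 2 \sqrt{-56} = 443 + 2 \cdot 2 i \sqrt{14} = 443 + 4 i \sqrt{14}$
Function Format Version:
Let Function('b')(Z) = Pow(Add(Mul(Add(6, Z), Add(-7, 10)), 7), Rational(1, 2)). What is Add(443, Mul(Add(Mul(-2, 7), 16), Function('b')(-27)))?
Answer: Add(443, Mul(4, I, Pow(14, Rational(1, 2)))) ≈ Add(443.00, Mul(14.967, I))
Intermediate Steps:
Function('b')(Z) = Pow(Add(25, Mul(3, Z)), Rational(1, 2)) (Function('b')(Z) = Pow(Add(Mul(Add(6, Z), 3), 7), Rational(1, 2)) = Pow(Add(Add(18, Mul(3, Z)), 7), Rational(1, 2)) = Pow(Add(25, Mul(3, Z)), Rational(1, 2)))
Add(443, Mul(Add(Mul(-2, 7), 16), Function('b')(-27))) = Add(443, Mul(Add(Mul(-2, 7), 16), Pow(Add(25, Mul(3, -27)), Rational(1, 2)))) = Add(443, Mul(Add(-14, 16), Pow(Add(25, -81), Rational(1, 2)))) = Add(443, Mul(2, Pow(-56, Rational(1, 2)))) = Add(443, Mul(2, Mul(2, I, Pow(14, Rational(1, 2))))) = Add(443, Mul(4, I, Pow(14, Rational(1, 2))))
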